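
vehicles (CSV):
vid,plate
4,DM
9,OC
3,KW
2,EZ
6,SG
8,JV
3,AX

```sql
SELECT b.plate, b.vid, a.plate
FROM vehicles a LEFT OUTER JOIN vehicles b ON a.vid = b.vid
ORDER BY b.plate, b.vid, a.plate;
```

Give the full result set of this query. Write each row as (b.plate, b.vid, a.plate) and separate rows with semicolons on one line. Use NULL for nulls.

(AX, 3, AX); (AX, 3, KW); (DM, 4, DM); (EZ, 2, EZ); (JV, 8, JV); (KW, 3, AX); (KW, 3, KW); (OC, 9, OC); (SG, 6, SG)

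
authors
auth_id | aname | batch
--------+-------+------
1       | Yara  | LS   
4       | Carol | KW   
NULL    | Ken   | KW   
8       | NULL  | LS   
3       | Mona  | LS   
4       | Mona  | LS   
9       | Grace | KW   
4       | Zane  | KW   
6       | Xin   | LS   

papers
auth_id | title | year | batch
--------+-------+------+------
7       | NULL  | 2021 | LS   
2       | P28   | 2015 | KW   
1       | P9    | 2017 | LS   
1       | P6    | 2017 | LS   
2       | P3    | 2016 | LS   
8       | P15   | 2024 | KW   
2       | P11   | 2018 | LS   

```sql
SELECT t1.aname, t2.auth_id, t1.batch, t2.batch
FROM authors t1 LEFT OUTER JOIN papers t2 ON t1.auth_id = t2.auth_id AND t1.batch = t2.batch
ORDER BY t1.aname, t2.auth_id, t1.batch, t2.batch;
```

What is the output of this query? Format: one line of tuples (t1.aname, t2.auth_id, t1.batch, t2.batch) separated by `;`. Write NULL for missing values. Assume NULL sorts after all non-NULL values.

LEFT JOIN keeps every row from `authors`; unmatched rows get NULL for `papers`'s columns.
Matching on t1.auth_id = t2.auth_id AND t1.batch = t2.batch. A NULL in a compared column never satisfies the condition.
- t1 row (auth_id=1, batch=LS): matches 2 t2 row(s) → 2 output row(s).
- t1 row (auth_id=4, batch=KW): no match → kept, t2 columns NULL.
- t1 row (auth_id=NULL, batch=KW): no match → kept, t2 columns NULL.
- t1 row (auth_id=8, batch=LS): no match → kept, t2 columns NULL.
- t1 row (auth_id=3, batch=LS): no match → kept, t2 columns NULL.
- t1 row (auth_id=4, batch=LS): no match → kept, t2 columns NULL.
- t1 row (auth_id=9, batch=KW): no match → kept, t2 columns NULL.
- t1 row (auth_id=4, batch=KW): no match → kept, t2 columns NULL.
- t1 row (auth_id=6, batch=LS): no match → kept, t2 columns NULL.
After projecting and ordering:
t1.aname | t2.auth_id | t1.batch | t2.batch
Carol | NULL | KW | NULL
Grace | NULL | KW | NULL
Ken | NULL | KW | NULL
Mona | NULL | LS | NULL
Mona | NULL | LS | NULL
Xin | NULL | LS | NULL
Yara | 1 | LS | LS
Yara | 1 | LS | LS
Zane | NULL | KW | NULL
NULL | NULL | LS | NULL

(Carol, NULL, KW, NULL); (Grace, NULL, KW, NULL); (Ken, NULL, KW, NULL); (Mona, NULL, LS, NULL); (Mona, NULL, LS, NULL); (Xin, NULL, LS, NULL); (Yara, 1, LS, LS); (Yara, 1, LS, LS); (Zane, NULL, KW, NULL); (NULL, NULL, LS, NULL)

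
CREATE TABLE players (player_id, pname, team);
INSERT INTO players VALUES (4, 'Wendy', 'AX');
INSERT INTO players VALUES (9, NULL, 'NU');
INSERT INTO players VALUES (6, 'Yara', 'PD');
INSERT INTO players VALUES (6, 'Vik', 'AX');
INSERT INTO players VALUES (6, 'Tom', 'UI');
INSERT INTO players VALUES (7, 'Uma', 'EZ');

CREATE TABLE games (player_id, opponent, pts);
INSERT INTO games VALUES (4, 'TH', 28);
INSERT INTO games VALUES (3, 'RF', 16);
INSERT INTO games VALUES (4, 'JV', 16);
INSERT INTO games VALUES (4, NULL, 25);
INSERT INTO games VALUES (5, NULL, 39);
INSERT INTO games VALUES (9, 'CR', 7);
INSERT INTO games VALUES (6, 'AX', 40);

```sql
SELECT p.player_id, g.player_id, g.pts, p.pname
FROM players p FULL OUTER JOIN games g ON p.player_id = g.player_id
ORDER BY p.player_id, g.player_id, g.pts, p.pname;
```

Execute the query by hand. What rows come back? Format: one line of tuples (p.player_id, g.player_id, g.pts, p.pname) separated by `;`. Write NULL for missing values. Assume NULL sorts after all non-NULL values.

FULL OUTER JOIN keeps every row from both sides; unmatched rows get NULL for the other side's columns.
Matching on p.player_id = g.player_id.
Matched pairs: 7; unmatched p rows kept: 1; unmatched g rows kept: 2.

(4, 4, 16, Wendy); (4, 4, 25, Wendy); (4, 4, 28, Wendy); (6, 6, 40, Tom); (6, 6, 40, Vik); (6, 6, 40, Yara); (7, NULL, NULL, Uma); (9, 9, 7, NULL); (NULL, 3, 16, NULL); (NULL, 5, 39, NULL)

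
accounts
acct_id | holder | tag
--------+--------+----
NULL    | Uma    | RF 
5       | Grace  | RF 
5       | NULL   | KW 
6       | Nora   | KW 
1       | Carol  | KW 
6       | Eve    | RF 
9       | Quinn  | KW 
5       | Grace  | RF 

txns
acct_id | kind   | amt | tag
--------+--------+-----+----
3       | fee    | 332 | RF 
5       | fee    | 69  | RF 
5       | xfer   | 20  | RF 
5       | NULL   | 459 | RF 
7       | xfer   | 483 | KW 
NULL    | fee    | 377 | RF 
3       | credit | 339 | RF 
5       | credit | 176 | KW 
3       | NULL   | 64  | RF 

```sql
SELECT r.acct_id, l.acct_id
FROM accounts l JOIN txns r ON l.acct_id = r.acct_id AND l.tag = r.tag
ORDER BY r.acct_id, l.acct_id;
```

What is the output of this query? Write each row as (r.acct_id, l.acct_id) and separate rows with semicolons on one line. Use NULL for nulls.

(5, 5); (5, 5); (5, 5); (5, 5); (5, 5); (5, 5); (5, 5)

INNER JOIN keeps only pairs where the ON condition holds.
Matching on l.acct_id = r.acct_id AND l.tag = r.tag. A NULL in a compared column never satisfies the condition.
- acct_id=NULL, tag=RF: no matching r row, dropped.
- acct_id=5, tag=RF: 3 matching r row(s), so 3 row(s) emitted.
- acct_id=5, tag=KW: 1 matching r row(s), so 1 row(s) emitted.
- acct_id=6, tag=KW: no matching r row, dropped.
- acct_id=1, tag=KW: no matching r row, dropped.
- acct_id=6, tag=RF: no matching r row, dropped.
- acct_id=9, tag=KW: no matching r row, dropped.
- acct_id=5, tag=RF: 3 matching r row(s), so 3 row(s) emitted.
After projecting and ordering:
r.acct_id | l.acct_id
5 | 5
5 | 5
5 | 5
5 | 5
5 | 5
5 | 5
5 | 5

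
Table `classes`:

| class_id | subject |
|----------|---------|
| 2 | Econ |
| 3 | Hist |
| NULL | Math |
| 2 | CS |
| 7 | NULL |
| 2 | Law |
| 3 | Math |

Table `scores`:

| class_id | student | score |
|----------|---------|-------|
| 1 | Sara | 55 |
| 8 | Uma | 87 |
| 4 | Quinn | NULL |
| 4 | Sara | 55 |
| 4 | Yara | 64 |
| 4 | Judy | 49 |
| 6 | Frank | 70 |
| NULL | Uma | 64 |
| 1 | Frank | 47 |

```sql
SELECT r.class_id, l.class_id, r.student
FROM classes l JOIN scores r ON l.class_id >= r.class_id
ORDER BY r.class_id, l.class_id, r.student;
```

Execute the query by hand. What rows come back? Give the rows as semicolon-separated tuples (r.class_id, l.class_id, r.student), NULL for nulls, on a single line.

INNER JOIN keeps only pairs where the ON condition holds.
Matching on l.class_id >= r.class_id. A NULL in a compared column never satisfies the condition.
- l (class_id=2) pairs with 2 row(s) of r.
- l (class_id=3) pairs with 2 row(s) of r.
- l (class_id=NULL) has no partner → excluded.
- l (class_id=2) pairs with 2 row(s) of r.
- l (class_id=7) pairs with 7 row(s) of r.
- l (class_id=2) pairs with 2 row(s) of r.
- l (class_id=3) pairs with 2 row(s) of r.

(1, 2, Frank); (1, 2, Frank); (1, 2, Frank); (1, 2, Sara); (1, 2, Sara); (1, 2, Sara); (1, 3, Frank); (1, 3, Frank); (1, 3, Sara); (1, 3, Sara); (1, 7, Frank); (1, 7, Sara); (4, 7, Judy); (4, 7, Quinn); (4, 7, Sara); (4, 7, Yara); (6, 7, Frank)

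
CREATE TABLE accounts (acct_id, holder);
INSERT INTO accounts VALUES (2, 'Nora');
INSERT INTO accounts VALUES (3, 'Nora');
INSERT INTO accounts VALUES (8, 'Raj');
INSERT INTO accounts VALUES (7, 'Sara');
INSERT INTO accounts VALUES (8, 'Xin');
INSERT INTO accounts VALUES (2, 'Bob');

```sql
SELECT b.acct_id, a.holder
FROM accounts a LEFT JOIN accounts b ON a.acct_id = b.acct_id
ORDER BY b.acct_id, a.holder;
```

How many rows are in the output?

10

LEFT JOIN keeps every row from `accounts a`; unmatched rows get NULL for `accounts b`'s columns.
Matching on a.acct_id = b.acct_id.
- acct_id=2: 2 matching b row(s), so 2 row(s) emitted.
- acct_id=3: 1 matching b row(s), so 1 row(s) emitted.
- acct_id=8: 2 matching b row(s), so 2 row(s) emitted.
- acct_id=7: 1 matching b row(s), so 1 row(s) emitted.
- acct_id=8: 2 matching b row(s), so 2 row(s) emitted.
- acct_id=2: 2 matching b row(s), so 2 row(s) emitted.
Total: 10 rows.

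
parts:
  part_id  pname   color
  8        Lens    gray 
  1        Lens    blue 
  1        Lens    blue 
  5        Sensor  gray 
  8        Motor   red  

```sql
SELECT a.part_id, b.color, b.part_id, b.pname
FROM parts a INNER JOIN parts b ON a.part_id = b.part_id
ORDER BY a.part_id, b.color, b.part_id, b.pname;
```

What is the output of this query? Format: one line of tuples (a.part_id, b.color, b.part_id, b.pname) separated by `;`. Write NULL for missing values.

INNER JOIN keeps only pairs where the ON condition holds.
Matching on a.part_id = b.part_id.
- a (part_id=8) pairs with 2 row(s) of b.
- a (part_id=1) pairs with 2 row(s) of b.
- a (part_id=1) pairs with 2 row(s) of b.
- a (part_id=5) pairs with 1 row(s) of b.
- a (part_id=8) pairs with 2 row(s) of b.
After projecting and ordering:
a.part_id | b.color | b.part_id | b.pname
1 | blue | 1 | Lens
1 | blue | 1 | Lens
1 | blue | 1 | Lens
1 | blue | 1 | Lens
5 | gray | 5 | Sensor
8 | gray | 8 | Lens
8 | gray | 8 | Lens
8 | red | 8 | Motor
8 | red | 8 | Motor

(1, blue, 1, Lens); (1, blue, 1, Lens); (1, blue, 1, Lens); (1, blue, 1, Lens); (5, gray, 5, Sensor); (8, gray, 8, Lens); (8, gray, 8, Lens); (8, red, 8, Motor); (8, red, 8, Motor)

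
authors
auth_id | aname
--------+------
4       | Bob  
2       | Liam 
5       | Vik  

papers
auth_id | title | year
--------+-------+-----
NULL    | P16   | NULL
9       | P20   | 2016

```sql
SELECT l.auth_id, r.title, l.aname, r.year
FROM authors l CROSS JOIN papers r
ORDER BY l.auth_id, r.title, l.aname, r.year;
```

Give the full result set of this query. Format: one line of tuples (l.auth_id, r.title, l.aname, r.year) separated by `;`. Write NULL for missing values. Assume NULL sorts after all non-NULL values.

(2, P16, Liam, NULL); (2, P20, Liam, 2016); (4, P16, Bob, NULL); (4, P20, Bob, 2016); (5, P16, Vik, NULL); (5, P20, Vik, 2016)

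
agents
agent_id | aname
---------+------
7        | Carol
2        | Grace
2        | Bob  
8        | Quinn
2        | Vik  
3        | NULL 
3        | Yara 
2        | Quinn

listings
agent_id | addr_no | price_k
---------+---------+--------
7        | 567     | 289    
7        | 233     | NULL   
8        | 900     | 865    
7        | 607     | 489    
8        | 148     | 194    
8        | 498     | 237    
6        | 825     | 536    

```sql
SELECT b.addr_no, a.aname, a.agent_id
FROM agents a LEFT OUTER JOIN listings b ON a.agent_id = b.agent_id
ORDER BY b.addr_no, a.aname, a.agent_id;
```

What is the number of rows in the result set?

LEFT JOIN keeps every row from `agents`; unmatched rows get NULL for `listings`'s columns.
Matching on a.agent_id = b.agent_id.
Matched pairs: 6; unmatched a rows kept: 6.
Total: 6 matched + 6 padded = 12 rows.

12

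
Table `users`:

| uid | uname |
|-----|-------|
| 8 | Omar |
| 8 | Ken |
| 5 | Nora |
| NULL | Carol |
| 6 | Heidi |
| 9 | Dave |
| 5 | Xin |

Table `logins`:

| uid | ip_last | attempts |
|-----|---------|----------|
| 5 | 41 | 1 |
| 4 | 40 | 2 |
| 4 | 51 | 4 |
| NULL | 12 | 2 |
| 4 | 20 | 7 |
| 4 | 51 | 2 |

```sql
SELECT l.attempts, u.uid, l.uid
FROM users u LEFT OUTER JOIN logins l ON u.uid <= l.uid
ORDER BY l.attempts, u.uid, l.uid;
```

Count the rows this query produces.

7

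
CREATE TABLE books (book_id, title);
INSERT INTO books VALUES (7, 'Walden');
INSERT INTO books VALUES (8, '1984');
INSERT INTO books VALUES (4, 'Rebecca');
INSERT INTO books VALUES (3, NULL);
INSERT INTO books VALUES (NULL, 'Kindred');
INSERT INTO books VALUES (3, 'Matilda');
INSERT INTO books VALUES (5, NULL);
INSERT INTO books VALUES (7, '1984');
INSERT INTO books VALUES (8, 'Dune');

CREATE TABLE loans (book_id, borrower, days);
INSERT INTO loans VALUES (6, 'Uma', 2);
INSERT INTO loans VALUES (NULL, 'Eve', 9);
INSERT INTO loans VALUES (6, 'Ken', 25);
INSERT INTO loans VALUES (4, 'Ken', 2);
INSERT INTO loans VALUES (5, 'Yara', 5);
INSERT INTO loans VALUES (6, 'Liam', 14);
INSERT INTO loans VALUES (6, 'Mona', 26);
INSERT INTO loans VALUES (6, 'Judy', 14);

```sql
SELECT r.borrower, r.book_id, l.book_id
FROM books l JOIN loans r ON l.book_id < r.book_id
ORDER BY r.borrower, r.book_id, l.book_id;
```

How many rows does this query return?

25

INNER JOIN keeps only pairs where the ON condition holds.
Matching on l.book_id < r.book_id. A NULL in a compared column never satisfies the condition.
- l[0] book_id=7 → no match; dropped.
- l[1] book_id=8 → no match; dropped.
- l[2] book_id=4 → 6 match(es) in r → 6 row(s).
- l[3] book_id=3 → 7 match(es) in r → 7 row(s).
- l[4] book_id=NULL → no match; dropped.
- l[5] book_id=3 → 7 match(es) in r → 7 row(s).
- l[6] book_id=5 → 5 match(es) in r → 5 row(s).
- l[7] book_id=7 → no match; dropped.
- l[8] book_id=8 → no match; dropped.
Total: 25 rows.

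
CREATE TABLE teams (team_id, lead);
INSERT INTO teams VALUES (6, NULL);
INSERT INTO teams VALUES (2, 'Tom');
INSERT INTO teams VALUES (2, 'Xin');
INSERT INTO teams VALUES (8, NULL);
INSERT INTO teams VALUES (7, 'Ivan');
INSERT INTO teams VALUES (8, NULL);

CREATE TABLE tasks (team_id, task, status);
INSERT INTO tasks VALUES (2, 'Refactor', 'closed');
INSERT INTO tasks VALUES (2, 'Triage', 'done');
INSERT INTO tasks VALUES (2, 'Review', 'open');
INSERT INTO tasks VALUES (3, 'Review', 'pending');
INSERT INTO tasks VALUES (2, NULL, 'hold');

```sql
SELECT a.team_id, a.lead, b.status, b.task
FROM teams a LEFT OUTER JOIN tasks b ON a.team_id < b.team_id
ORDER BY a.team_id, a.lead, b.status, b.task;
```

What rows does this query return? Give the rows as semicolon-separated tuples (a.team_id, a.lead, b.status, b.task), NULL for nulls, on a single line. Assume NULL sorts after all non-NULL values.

(2, Tom, pending, Review); (2, Xin, pending, Review); (6, NULL, NULL, NULL); (7, Ivan, NULL, NULL); (8, NULL, NULL, NULL); (8, NULL, NULL, NULL)

LEFT JOIN keeps every row from `teams`; unmatched rows get NULL for `tasks`'s columns.
Matching on a.team_id < b.team_id.
Matched pairs: 2; unmatched a rows kept: 4.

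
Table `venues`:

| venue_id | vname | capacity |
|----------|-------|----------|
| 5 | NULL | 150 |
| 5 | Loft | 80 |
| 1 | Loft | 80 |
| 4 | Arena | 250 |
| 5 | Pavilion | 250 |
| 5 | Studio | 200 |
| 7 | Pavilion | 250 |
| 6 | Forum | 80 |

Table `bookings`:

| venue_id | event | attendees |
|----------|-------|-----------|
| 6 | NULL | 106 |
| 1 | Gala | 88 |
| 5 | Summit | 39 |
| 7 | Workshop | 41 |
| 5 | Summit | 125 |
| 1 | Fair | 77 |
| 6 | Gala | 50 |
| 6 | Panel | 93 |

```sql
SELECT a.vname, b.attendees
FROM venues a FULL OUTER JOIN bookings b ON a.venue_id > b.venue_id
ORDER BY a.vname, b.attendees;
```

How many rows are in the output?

FULL OUTER JOIN keeps every row from both sides; unmatched rows get NULL for the other side's columns.
Matching on a.venue_id > b.venue_id.
Matched pairs: 21; unmatched a rows kept: 1; unmatched b rows kept: 1.
Total: 21 matched + 2 padded = 23 rows.

23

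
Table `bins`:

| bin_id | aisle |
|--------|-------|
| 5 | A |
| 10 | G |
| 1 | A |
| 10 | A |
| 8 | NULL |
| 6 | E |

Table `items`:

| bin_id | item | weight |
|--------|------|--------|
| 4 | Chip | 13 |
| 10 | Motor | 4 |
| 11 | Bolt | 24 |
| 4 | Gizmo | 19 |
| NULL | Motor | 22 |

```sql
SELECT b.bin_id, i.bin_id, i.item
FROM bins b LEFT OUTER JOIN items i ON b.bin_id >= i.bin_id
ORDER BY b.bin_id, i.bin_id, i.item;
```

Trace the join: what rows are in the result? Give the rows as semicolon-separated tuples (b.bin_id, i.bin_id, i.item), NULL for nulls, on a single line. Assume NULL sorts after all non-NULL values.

(1, NULL, NULL); (5, 4, Chip); (5, 4, Gizmo); (6, 4, Chip); (6, 4, Gizmo); (8, 4, Chip); (8, 4, Gizmo); (10, 4, Chip); (10, 4, Chip); (10, 4, Gizmo); (10, 4, Gizmo); (10, 10, Motor); (10, 10, Motor)

LEFT JOIN keeps every row from `bins`; unmatched rows get NULL for `items`'s columns.
Matching on b.bin_id >= i.bin_id. A NULL in a compared column never satisfies the condition.
- bin_id=5: 2 matching i row(s), so 2 row(s) emitted.
- bin_id=10: 3 matching i row(s), so 3 row(s) emitted.
- bin_id=1: no i row matches, row kept with i columns NULL.
- bin_id=10: 3 matching i row(s), so 3 row(s) emitted.
- bin_id=8: 2 matching i row(s), so 2 row(s) emitted.
- bin_id=6: 2 matching i row(s), so 2 row(s) emitted.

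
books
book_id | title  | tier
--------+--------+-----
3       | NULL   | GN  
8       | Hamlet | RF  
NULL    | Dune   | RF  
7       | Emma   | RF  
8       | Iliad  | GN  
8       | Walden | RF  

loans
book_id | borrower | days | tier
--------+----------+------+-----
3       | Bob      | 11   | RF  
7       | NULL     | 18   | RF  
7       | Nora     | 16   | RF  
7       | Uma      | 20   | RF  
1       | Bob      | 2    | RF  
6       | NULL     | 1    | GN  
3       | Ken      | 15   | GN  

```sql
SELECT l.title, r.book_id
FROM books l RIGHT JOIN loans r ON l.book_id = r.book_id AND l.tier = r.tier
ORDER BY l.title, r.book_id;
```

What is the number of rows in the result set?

RIGHT JOIN keeps every row from `loans`; unmatched rows get NULL for `books`'s columns.
Matching on l.book_id = r.book_id AND l.tier = r.tier. A NULL in a compared column never satisfies the condition.
- book_id=3, tier=GN: 1 matching r row(s), so 1 row(s) emitted.
- book_id=8, tier=RF: no matching r row.
- book_id=NULL, tier=RF: no matching r row.
- book_id=7, tier=RF: 3 matching r row(s), so 3 row(s) emitted.
- book_id=8, tier=GN: no matching r row.
- book_id=8, tier=RF: no matching r row.
- 3 r row(s) had no l match → kept, l columns NULL.
Total: 4 matched + 3 padded = 7 rows.

7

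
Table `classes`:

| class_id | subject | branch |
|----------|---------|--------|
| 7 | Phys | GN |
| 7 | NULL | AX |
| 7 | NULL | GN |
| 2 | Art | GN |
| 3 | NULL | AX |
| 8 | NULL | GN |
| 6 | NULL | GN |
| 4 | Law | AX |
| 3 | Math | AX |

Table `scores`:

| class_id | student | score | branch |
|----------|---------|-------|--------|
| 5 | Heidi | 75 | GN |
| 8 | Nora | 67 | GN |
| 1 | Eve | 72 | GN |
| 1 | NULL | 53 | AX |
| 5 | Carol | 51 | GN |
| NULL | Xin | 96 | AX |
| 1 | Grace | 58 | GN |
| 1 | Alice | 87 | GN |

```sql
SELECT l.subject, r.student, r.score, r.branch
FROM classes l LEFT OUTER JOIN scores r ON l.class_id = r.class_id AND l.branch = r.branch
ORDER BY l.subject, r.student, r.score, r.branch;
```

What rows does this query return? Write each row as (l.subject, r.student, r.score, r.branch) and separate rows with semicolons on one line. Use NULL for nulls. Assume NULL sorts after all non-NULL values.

(Art, NULL, NULL, NULL); (Law, NULL, NULL, NULL); (Math, NULL, NULL, NULL); (Phys, NULL, NULL, NULL); (NULL, Nora, 67, GN); (NULL, NULL, NULL, NULL); (NULL, NULL, NULL, NULL); (NULL, NULL, NULL, NULL); (NULL, NULL, NULL, NULL)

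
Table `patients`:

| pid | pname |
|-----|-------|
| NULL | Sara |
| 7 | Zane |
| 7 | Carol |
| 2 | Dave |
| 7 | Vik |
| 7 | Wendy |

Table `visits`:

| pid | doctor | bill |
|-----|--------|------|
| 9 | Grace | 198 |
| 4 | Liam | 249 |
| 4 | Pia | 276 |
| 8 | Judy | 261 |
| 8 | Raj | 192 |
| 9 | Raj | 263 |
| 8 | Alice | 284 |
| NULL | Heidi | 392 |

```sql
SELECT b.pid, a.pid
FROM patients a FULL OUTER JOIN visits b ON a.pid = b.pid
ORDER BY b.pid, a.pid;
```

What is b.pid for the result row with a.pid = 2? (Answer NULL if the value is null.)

NULL

FULL OUTER JOIN keeps every row from both sides; unmatched rows get NULL for the other side's columns.
Matching on a.pid = b.pid. A NULL in a compared column never satisfies the condition.
- a (pid=NULL) has no partner → padded with NULL.
- a (pid=7) has no partner → padded with NULL.
- a (pid=7) has no partner → padded with NULL.
- a (pid=2) has no partner → padded with NULL.
- a (pid=7) has no partner → padded with NULL.
- a (pid=7) has no partner → padded with NULL.
- 8 b row(s) had no a match → kept, a columns NULL.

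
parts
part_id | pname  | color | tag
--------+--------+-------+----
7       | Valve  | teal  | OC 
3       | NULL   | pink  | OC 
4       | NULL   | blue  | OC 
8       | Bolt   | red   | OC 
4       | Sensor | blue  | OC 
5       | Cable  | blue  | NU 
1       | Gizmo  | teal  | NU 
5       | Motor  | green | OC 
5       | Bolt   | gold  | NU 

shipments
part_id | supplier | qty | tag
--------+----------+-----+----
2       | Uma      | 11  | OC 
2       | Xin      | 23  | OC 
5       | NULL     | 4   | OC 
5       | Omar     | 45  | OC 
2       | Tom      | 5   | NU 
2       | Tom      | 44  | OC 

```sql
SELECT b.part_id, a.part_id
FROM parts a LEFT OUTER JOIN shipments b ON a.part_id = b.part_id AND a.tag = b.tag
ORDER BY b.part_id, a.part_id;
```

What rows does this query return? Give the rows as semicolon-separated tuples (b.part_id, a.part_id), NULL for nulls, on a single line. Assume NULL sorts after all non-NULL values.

LEFT JOIN keeps every row from `parts`; unmatched rows get NULL for `shipments`'s columns.
Matching on a.part_id = b.part_id AND a.tag = b.tag.
- a (part_id=7, tag=OC) has no partner → padded with NULL.
- a (part_id=3, tag=OC) has no partner → padded with NULL.
- a (part_id=4, tag=OC) has no partner → padded with NULL.
- a (part_id=8, tag=OC) has no partner → padded with NULL.
- a (part_id=4, tag=OC) has no partner → padded with NULL.
- a (part_id=5, tag=NU) has no partner → padded with NULL.
- a (part_id=1, tag=NU) has no partner → padded with NULL.
- a (part_id=5, tag=OC) pairs with 2 row(s) of b.
- a (part_id=5, tag=NU) has no partner → padded with NULL.
After projecting and ordering:
b.part_id | a.part_id
5 | 5
5 | 5
NULL | 1
NULL | 3
NULL | 4
NULL | 4
NULL | 5
NULL | 5
NULL | 7
NULL | 8

(5, 5); (5, 5); (NULL, 1); (NULL, 3); (NULL, 4); (NULL, 4); (NULL, 5); (NULL, 5); (NULL, 7); (NULL, 8)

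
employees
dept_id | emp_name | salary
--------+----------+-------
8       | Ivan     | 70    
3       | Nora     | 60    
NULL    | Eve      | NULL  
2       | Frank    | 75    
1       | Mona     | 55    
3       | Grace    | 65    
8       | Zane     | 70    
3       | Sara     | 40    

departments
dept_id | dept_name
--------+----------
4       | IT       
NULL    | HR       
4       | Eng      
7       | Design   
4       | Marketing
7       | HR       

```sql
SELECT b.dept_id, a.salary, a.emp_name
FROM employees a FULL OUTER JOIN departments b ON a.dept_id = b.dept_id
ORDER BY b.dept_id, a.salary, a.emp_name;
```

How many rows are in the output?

FULL OUTER JOIN keeps every row from both sides; unmatched rows get NULL for the other side's columns.
Matching on a.dept_id = b.dept_id. A NULL in a compared column never satisfies the condition.
Matched pairs: 0; unmatched a rows kept: 8; unmatched b rows kept: 6.
Total: 0 matched + 14 padded = 14 rows.

14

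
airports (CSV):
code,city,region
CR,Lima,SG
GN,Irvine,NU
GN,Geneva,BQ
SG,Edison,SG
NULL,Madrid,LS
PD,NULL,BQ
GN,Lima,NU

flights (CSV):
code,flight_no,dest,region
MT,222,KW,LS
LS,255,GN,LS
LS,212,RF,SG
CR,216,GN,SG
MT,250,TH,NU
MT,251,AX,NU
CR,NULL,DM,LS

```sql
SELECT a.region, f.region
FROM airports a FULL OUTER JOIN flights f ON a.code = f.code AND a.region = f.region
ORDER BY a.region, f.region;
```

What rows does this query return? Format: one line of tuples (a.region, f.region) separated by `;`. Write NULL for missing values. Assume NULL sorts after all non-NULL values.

FULL OUTER JOIN keeps every row from both sides; unmatched rows get NULL for the other side's columns.
Matching on a.code = f.code AND a.region = f.region. A NULL in a compared column never satisfies the condition.
- a[0] code=CR, region=SG → 1 match(es) in f → 1 row(s).
- a[1] code=GN, region=NU → no match; kept with NULLs on the f side.
- a[2] code=GN, region=BQ → no match; kept with NULLs on the f side.
- a[3] code=SG, region=SG → no match; kept with NULLs on the f side.
- a[4] code=NULL, region=LS → no match; kept with NULLs on the f side.
- a[5] code=PD, region=BQ → no match; kept with NULLs on the f side.
- a[6] code=GN, region=NU → no match; kept with NULLs on the f side.
- 6 row(s) from f found no a partner → padded with NULL.

(BQ, NULL); (BQ, NULL); (LS, NULL); (NU, NULL); (NU, NULL); (SG, SG); (SG, NULL); (NULL, LS); (NULL, LS); (NULL, LS); (NULL, NU); (NULL, NU); (NULL, SG)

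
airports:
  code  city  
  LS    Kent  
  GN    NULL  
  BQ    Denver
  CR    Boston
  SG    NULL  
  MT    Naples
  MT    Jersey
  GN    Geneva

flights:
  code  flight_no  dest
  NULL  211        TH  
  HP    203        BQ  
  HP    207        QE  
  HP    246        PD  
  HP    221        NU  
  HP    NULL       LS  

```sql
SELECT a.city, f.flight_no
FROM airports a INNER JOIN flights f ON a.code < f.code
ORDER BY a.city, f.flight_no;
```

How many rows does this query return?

INNER JOIN keeps only pairs where the ON condition holds.
Matching on a.code < f.code. A NULL in a compared column never satisfies the condition.
- a[0] code=LS → no match; dropped.
- a[1] code=GN → 5 match(es) in f → 5 row(s).
- a[2] code=BQ → 5 match(es) in f → 5 row(s).
- a[3] code=CR → 5 match(es) in f → 5 row(s).
- a[4] code=SG → no match; dropped.
- a[5] code=MT → no match; dropped.
- a[6] code=MT → no match; dropped.
- a[7] code=GN → 5 match(es) in f → 5 row(s).
Total: 20 rows.

20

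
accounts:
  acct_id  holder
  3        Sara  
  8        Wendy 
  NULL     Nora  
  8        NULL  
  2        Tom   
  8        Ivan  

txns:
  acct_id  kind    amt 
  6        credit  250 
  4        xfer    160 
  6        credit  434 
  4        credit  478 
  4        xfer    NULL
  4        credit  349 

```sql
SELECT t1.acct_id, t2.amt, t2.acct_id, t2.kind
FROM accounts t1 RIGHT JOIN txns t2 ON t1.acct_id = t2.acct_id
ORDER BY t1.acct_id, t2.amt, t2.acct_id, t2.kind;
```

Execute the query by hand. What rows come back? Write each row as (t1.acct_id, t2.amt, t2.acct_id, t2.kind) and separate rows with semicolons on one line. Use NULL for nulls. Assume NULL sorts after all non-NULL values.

(NULL, 160, 4, xfer); (NULL, 250, 6, credit); (NULL, 349, 4, credit); (NULL, 434, 6, credit); (NULL, 478, 4, credit); (NULL, NULL, 4, xfer)

RIGHT JOIN keeps every row from `txns`; unmatched rows get NULL for `accounts`'s columns.
Matching on t1.acct_id = t2.acct_id. A NULL in a compared column never satisfies the condition.
- acct_id=3: no matching t2 row.
- acct_id=8: no matching t2 row.
- acct_id=NULL: no matching t2 row.
- acct_id=8: no matching t2 row.
- acct_id=2: no matching t2 row.
- acct_id=8: no matching t2 row.
- 6 row(s) from t2 found no t1 partner → padded with NULL.
After projecting and ordering:
t1.acct_id | t2.amt | t2.acct_id | t2.kind
NULL | 160 | 4 | xfer
NULL | 250 | 6 | credit
NULL | 349 | 4 | credit
NULL | 434 | 6 | credit
NULL | 478 | 4 | credit
NULL | NULL | 4 | xfer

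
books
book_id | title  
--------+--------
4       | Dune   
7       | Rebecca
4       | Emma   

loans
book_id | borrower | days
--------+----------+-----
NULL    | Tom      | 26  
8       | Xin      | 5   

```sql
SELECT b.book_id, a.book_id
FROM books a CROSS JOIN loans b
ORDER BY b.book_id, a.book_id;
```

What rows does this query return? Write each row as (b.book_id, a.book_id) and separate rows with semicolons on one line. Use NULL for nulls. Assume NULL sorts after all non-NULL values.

CROSS JOIN pairs every row of `books` with every row of `loans`: 3 × 2 = 6 rows.
After projecting and ordering:
b.book_id | a.book_id
8 | 4
8 | 4
8 | 7
NULL | 4
NULL | 4
NULL | 7

(8, 4); (8, 4); (8, 7); (NULL, 4); (NULL, 4); (NULL, 7)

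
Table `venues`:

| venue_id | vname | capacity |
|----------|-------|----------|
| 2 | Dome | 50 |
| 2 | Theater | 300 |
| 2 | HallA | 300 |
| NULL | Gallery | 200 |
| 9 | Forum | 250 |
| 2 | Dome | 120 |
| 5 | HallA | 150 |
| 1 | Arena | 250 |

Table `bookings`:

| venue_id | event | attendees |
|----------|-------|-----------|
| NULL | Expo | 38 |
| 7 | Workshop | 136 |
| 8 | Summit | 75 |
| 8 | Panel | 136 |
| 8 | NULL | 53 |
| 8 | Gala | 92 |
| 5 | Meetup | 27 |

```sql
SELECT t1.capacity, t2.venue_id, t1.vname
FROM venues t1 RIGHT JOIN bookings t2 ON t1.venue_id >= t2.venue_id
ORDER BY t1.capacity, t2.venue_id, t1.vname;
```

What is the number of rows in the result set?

8

RIGHT JOIN keeps every row from `bookings`; unmatched rows get NULL for `venues`'s columns.
Matching on t1.venue_id >= t2.venue_id. A NULL in a compared column never satisfies the condition.
- t1 (venue_id=2) has no partner in t2.
- t1 (venue_id=2) has no partner in t2.
- t1 (venue_id=2) has no partner in t2.
- t1 (venue_id=NULL) has no partner in t2.
- t1 (venue_id=9) pairs with 6 row(s) of t2.
- t1 (venue_id=2) has no partner in t2.
- t1 (venue_id=5) pairs with 1 row(s) of t2.
- t1 (venue_id=1) has no partner in t2.
- 1 t2 row(s) had no t1 match → kept, t1 columns NULL.
Total: 7 matched + 1 padded = 8 rows.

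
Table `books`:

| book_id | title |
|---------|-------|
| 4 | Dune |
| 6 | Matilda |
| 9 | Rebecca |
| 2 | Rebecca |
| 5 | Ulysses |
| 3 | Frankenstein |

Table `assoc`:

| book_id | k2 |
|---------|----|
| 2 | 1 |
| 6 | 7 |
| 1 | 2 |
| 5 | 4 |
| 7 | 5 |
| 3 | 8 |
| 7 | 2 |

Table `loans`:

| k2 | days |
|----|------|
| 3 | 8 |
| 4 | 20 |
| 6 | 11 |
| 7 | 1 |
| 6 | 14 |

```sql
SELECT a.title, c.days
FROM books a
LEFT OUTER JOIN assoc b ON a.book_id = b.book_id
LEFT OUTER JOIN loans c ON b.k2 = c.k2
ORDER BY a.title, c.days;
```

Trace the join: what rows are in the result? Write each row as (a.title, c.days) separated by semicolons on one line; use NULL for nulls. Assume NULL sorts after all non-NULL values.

(Dune, NULL); (Frankenstein, NULL); (Matilda, 1); (Rebecca, NULL); (Rebecca, NULL); (Ulysses, 20)

Joins associate left-to-right: books LEFT JOIN assoc on book_id gives 6 intermediate row(s).
Then LEFT JOIN `loans c` on k2: each of those 6 rows is kept; rows whose b.k2 has no match in c get NULL for c's columns.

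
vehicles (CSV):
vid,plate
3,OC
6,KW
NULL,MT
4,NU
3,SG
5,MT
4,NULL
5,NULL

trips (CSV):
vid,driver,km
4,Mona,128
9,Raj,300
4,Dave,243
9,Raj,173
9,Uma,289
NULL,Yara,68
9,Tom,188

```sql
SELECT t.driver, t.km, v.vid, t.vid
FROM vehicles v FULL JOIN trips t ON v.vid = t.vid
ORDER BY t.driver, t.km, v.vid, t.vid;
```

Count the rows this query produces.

FULL OUTER JOIN keeps every row from both sides; unmatched rows get NULL for the other side's columns.
Matching on v.vid = t.vid. A NULL in a compared column never satisfies the condition.
Matched pairs: 4; unmatched v rows kept: 6; unmatched t rows kept: 5.
Total: 4 matched + 11 padded = 15 rows.

15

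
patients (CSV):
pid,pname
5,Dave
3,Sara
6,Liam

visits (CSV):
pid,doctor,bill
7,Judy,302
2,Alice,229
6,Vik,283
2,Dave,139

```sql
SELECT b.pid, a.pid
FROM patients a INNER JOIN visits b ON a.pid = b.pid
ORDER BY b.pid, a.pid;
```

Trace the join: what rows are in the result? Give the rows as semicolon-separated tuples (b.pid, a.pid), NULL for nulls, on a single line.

(6, 6)

INNER JOIN keeps only pairs where the ON condition holds.
Matching on a.pid = b.pid.
- a (pid=5) has no partner → excluded.
- a (pid=3) has no partner → excluded.
- a (pid=6) pairs with 1 row(s) of b.
After projecting and ordering:
b.pid | a.pid
6 | 6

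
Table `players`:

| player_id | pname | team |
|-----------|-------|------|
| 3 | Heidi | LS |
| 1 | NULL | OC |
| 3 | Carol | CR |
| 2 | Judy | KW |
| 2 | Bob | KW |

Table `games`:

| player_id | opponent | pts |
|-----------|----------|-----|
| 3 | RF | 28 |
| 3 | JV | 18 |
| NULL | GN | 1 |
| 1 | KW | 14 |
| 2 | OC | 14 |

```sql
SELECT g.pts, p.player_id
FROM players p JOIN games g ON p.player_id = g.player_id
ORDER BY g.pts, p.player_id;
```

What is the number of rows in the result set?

7

INNER JOIN keeps only pairs where the ON condition holds.
Matching on p.player_id = g.player_id. A NULL in a compared column never satisfies the condition.
Matched pairs: 7.
Total: 7 rows.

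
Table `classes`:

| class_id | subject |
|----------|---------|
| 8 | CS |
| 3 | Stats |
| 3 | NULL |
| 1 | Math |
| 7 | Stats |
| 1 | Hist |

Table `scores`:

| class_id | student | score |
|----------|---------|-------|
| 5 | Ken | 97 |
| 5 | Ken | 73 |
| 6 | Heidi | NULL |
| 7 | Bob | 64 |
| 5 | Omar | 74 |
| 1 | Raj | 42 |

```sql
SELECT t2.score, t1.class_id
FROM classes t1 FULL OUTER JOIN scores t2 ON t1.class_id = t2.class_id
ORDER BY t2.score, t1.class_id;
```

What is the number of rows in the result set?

10

FULL OUTER JOIN keeps every row from both sides; unmatched rows get NULL for the other side's columns.
Matching on t1.class_id = t2.class_id.
Matched pairs: 3; unmatched t1 rows kept: 3; unmatched t2 rows kept: 4.
Total: 3 matched + 7 padded = 10 rows.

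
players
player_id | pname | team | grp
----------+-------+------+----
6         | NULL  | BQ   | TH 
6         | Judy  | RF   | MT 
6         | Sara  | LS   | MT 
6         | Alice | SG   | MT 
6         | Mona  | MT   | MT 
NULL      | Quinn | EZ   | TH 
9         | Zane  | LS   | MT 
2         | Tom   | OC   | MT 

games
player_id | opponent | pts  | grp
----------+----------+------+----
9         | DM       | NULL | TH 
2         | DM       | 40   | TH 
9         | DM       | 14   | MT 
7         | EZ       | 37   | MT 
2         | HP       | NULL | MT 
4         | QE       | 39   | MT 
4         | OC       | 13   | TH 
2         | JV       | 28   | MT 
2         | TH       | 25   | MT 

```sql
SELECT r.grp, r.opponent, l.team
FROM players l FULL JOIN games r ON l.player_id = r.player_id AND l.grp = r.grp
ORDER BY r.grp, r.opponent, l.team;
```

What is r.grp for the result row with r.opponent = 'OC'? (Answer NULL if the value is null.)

FULL OUTER JOIN keeps every row from both sides; unmatched rows get NULL for the other side's columns.
Matching on l.player_id = r.player_id AND l.grp = r.grp. A NULL in a compared column never satisfies the condition.
- player_id=6, grp=TH: no r row matches, row kept with r columns NULL.
- player_id=6, grp=MT: no r row matches, row kept with r columns NULL.
- player_id=6, grp=MT: no r row matches, row kept with r columns NULL.
- player_id=6, grp=MT: no r row matches, row kept with r columns NULL.
- player_id=6, grp=MT: no r row matches, row kept with r columns NULL.
- player_id=NULL, grp=TH: no r row matches, row kept with r columns NULL.
- player_id=9, grp=MT: 1 matching r row(s), so 1 row(s) emitted.
- player_id=2, grp=MT: 3 matching r row(s), so 3 row(s) emitted.
- 5 r row(s) had no l match → kept, l columns NULL.

TH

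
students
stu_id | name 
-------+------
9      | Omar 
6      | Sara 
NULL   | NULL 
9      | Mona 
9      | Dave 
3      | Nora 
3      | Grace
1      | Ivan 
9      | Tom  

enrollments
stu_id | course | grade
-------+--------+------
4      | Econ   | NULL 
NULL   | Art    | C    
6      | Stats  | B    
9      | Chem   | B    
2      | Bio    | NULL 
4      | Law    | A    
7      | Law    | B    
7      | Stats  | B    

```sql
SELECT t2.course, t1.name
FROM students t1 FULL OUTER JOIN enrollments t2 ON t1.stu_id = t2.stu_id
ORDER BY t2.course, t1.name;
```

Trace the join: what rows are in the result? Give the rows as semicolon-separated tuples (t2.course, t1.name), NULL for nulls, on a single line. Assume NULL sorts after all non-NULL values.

FULL OUTER JOIN keeps every row from both sides; unmatched rows get NULL for the other side's columns.
Matching on t1.stu_id = t2.stu_id. A NULL in a compared column never satisfies the condition.
Matched pairs: 5; unmatched t1 rows kept: 4; unmatched t2 rows kept: 6.

(Art, NULL); (Bio, NULL); (Chem, Dave); (Chem, Mona); (Chem, Omar); (Chem, Tom); (Econ, NULL); (Law, NULL); (Law, NULL); (Stats, Sara); (Stats, NULL); (NULL, Grace); (NULL, Ivan); (NULL, Nora); (NULL, NULL)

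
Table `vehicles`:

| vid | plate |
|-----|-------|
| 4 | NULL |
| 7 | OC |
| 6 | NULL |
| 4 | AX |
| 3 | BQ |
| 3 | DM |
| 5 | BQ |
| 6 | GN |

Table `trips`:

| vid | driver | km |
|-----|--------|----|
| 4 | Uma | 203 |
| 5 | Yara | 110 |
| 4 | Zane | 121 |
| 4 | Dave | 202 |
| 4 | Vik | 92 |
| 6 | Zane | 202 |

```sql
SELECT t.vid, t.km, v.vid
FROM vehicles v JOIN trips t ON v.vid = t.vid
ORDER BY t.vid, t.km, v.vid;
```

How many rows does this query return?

INNER JOIN keeps only pairs where the ON condition holds.
Matching on v.vid = t.vid.
Matched pairs: 11.
Total: 11 rows.

11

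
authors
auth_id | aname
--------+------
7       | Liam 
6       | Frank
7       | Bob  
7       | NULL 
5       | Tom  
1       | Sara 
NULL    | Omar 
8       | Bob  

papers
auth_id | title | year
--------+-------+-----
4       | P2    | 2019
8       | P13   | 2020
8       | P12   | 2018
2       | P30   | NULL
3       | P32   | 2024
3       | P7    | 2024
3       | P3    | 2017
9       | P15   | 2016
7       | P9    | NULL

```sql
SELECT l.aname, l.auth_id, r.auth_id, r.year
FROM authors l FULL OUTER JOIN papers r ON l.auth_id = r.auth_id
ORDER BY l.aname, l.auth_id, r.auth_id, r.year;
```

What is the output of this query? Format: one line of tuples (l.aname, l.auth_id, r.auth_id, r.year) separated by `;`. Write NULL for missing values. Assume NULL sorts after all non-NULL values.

(Bob, 7, 7, NULL); (Bob, 8, 8, 2018); (Bob, 8, 8, 2020); (Frank, 6, NULL, NULL); (Liam, 7, 7, NULL); (Omar, NULL, NULL, NULL); (Sara, 1, NULL, NULL); (Tom, 5, NULL, NULL); (NULL, 7, 7, NULL); (NULL, NULL, 2, NULL); (NULL, NULL, 3, 2017); (NULL, NULL, 3, 2024); (NULL, NULL, 3, 2024); (NULL, NULL, 4, 2019); (NULL, NULL, 9, 2016)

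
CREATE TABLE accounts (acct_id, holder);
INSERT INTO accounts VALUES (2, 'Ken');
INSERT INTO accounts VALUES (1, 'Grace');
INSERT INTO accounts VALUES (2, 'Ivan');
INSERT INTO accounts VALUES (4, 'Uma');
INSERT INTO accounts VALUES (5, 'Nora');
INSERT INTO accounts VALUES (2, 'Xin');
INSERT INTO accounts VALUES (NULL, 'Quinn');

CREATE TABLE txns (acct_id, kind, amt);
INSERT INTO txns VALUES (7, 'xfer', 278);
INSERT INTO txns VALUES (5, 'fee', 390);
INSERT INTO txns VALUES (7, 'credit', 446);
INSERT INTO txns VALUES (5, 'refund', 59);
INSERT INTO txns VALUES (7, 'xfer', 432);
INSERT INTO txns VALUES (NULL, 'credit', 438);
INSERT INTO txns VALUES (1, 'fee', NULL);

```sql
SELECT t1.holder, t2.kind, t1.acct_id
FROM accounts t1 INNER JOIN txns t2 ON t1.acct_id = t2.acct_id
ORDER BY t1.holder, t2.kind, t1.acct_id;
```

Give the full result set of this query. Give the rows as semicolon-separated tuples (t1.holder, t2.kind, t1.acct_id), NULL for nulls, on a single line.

(Grace, fee, 1); (Nora, fee, 5); (Nora, refund, 5)

INNER JOIN keeps only pairs where the ON condition holds.
Matching on t1.acct_id = t2.acct_id. A NULL in a compared column never satisfies the condition.
- t1[0] acct_id=2 → no match; dropped.
- t1[1] acct_id=1 → 1 match(es) in t2 → 1 row(s).
- t1[2] acct_id=2 → no match; dropped.
- t1[3] acct_id=4 → no match; dropped.
- t1[4] acct_id=5 → 2 match(es) in t2 → 2 row(s).
- t1[5] acct_id=2 → no match; dropped.
- t1[6] acct_id=NULL → no match; dropped.
After projecting and ordering:
t1.holder | t2.kind | t1.acct_id
Grace | fee | 1
Nora | fee | 5
Nora | refund | 5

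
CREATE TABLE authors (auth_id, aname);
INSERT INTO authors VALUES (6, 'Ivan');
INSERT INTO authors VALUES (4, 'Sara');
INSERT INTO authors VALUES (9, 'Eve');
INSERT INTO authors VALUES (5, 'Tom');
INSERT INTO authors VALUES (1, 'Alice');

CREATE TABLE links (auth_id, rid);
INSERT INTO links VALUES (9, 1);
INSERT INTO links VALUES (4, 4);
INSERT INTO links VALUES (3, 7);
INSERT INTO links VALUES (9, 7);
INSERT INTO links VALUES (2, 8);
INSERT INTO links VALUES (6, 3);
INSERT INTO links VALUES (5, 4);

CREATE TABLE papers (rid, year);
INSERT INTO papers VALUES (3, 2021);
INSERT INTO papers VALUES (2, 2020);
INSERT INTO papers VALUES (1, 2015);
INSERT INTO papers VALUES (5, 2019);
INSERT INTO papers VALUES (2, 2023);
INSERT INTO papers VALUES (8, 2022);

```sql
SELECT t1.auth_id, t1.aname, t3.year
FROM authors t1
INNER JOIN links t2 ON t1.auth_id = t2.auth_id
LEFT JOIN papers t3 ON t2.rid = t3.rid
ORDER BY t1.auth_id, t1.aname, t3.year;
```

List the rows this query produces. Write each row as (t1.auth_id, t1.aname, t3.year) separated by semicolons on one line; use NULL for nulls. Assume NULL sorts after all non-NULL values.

(4, Sara, NULL); (5, Tom, NULL); (6, Ivan, 2021); (9, Eve, 2015); (9, Eve, NULL)

Joins associate left-to-right: authors INNER JOIN links on auth_id gives 5 intermediate row(s).
Then LEFT JOIN `papers t3` on rid: each of those 5 rows is kept; rows whose t2.rid has no match in t3 get NULL for t3's columns.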